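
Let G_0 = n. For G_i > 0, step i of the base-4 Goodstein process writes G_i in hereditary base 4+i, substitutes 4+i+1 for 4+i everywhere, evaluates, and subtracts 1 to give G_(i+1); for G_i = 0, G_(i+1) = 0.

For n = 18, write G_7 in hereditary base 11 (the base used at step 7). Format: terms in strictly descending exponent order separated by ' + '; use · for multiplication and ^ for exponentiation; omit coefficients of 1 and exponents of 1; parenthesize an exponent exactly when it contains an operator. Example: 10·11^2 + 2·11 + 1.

G_0=18  [base 4] 4^2 + 2  →[4↦5]→  5^2 + 2 = 27  −1 ⇒ G_1=26
G_1=26  [base 5] 5^2 + 1  →[5↦6]→  6^2 + 1 = 37  −1 ⇒ G_2=36
G_2=36  [base 6] 6^2  →[6↦7]→  7^2 = 49  −1 ⇒ G_3=48
G_3=48  [base 7] 6·7 + 6  →[7↦8]→  6·8 + 6 = 54  −1 ⇒ G_4=53
G_4=53  [base 8] 6·8 + 5  →[8↦9]→  6·9 + 5 = 59  −1 ⇒ G_5=58
G_5=58  [base 9] 6·9 + 4  →[9↦10]→  6·10 + 4 = 64  −1 ⇒ G_6=63
G_6=63  [base 10] 6·10 + 3  →[10↦11]→  6·11 + 3 = 69  −1 ⇒ G_7=68

6·11 + 2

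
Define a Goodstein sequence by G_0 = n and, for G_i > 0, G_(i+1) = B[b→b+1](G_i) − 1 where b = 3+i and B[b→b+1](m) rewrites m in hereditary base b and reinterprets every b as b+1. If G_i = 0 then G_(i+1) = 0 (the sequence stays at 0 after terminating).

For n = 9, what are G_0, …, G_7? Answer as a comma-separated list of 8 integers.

9, 15, 17, 19, 21, 23, 24, 25

i=0: 9 = 3^2 (b=3); 3→4: 4^2 = 16; 16−1 = 15
i=1: 15 = 3·4 + 3 (b=4); 4→5: 3·5 + 3 = 18; 18−1 = 17
i=2: 17 = 3·5 + 2 (b=5); 5→6: 3·6 + 2 = 20; 20−1 = 19
i=3: 19 = 3·6 + 1 (b=6); 6→7: 3·7 + 1 = 22; 22−1 = 21
i=4: 21 = 3·7 (b=7); 7→8: 3·8 = 24; 24−1 = 23
i=5: 23 = 2·8 + 7 (b=8); 8→9: 2·9 + 7 = 25; 25−1 = 24
i=6: 24 = 2·9 + 6 (b=9); 9→10: 2·10 + 6 = 26; 26−1 = 25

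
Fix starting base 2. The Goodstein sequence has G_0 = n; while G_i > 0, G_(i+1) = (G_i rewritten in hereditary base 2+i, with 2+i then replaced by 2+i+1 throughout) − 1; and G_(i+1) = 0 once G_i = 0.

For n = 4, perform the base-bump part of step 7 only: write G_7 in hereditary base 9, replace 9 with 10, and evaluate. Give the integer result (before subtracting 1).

4 —HB2→ 2^2 —bump→ 3^3 = 27 —(−1)→ 26
26 —HB3→ 2·3^2 + 2·3 + 2 —bump→ 2·4^2 + 2·4 + 2 = 42 —(−1)→ 41
41 —HB4→ 2·4^2 + 2·4 + 1 —bump→ 2·5^2 + 2·5 + 1 = 61 —(−1)→ 60
60 —HB5→ 2·5^2 + 2·5 —bump→ 2·6^2 + 2·6 = 84 —(−1)→ 83
83 —HB6→ 2·6^2 + 6 + 5 —bump→ 2·7^2 + 7 + 5 = 110 —(−1)→ 109
109 —HB7→ 2·7^2 + 7 + 4 —bump→ 2·8^2 + 8 + 4 = 140 —(−1)→ 139
139 —HB8→ 2·8^2 + 8 + 3 —bump→ 2·9^2 + 9 + 3 = 174 —(−1)→ 173
173 —HB9→ 2·9^2 + 9 + 2 —bump→ 2·10^2 + 10 + 2 = 212 —(−1)→ 211

212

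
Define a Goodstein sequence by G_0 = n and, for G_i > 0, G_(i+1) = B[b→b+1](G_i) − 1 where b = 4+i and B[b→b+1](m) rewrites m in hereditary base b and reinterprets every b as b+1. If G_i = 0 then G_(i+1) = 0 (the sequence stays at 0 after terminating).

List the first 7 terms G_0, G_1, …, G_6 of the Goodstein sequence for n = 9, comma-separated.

9, 10, 11, 11, 11, 11, 11

[0] 9 ≡ 2·4 + 1 (base 4). Lift 5: 11. −1: 10.
[1] 10 ≡ 2·5 (base 5). Lift 6: 12. −1: 11.
[2] 11 ≡ 6 + 5 (base 6). Lift 7: 12. −1: 11.
[3] 11 ≡ 7 + 4 (base 7). Lift 8: 12. −1: 11.
[4] 11 ≡ 8 + 3 (base 8). Lift 9: 12. −1: 11.
[5] 11 ≡ 9 + 2 (base 9). Lift 10: 12. −1: 11.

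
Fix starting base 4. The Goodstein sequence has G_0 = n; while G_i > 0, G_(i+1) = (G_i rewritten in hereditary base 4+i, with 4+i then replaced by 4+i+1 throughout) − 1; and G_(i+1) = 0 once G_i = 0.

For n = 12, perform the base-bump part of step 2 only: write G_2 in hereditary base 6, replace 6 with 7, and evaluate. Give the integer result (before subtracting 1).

base 4: 12 = 3·4; at 5: 3·5 = 15; next = 14
base 5: 14 = 2·5 + 4; at 6: 2·6 + 4 = 16; next = 15
base 6: 15 = 2·6 + 3; at 7: 2·7 + 3 = 17; next = 16

17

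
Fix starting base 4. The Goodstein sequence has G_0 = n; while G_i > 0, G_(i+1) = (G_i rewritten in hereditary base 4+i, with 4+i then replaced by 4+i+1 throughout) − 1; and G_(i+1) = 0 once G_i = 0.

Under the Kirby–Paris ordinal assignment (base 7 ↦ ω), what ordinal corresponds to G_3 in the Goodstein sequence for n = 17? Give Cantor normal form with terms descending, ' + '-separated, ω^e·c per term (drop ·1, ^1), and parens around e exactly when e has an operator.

ω·5 + 4

[0] 17 ≡ 4^2 + 1 (base 4). Lift 5: 26. −1: 25.
[1] 25 ≡ 5^2 (base 5). Lift 6: 36. −1: 35.
[2] 35 ≡ 5·6 + 5 (base 6). Lift 7: 40. −1: 39.
[3] 39 ≡ 5·7 + 4 (base 7). Lift 8: 44. −1: 43.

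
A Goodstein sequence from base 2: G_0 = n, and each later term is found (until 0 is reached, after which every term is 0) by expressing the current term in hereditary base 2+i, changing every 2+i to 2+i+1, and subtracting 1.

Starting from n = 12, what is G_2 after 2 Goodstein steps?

1065

12 —HB2→ 2^(2 + 1) + 2^2 —bump→ 3^(3 + 1) + 3^3 = 108 —(−1)→ 107
107 —HB3→ 3^(3 + 1) + 2·3^2 + 2·3 + 2 —bump→ 4^(4 + 1) + 2·4^2 + 2·4 + 2 = 1066 —(−1)→ 1065
1065 —HB4→ 4^(4 + 1) + 2·4^2 + 2·4 + 1 —bump→ 5^(5 + 1) + 2·5^2 + 2·5 + 1 = 15686 —(−1)→ 15685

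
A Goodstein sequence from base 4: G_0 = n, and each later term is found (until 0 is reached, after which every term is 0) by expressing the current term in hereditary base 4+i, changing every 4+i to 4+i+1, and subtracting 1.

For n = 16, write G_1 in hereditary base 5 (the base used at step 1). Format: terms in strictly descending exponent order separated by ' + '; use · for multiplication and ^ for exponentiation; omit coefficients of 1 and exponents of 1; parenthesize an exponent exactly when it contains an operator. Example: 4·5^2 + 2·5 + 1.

4·5 + 4

base 4: 16 = 4^2; at 5: 5^2 = 25; next = 24
base 5: 24 = 4·5 + 4; at 6: 4·6 + 4 = 28; next = 27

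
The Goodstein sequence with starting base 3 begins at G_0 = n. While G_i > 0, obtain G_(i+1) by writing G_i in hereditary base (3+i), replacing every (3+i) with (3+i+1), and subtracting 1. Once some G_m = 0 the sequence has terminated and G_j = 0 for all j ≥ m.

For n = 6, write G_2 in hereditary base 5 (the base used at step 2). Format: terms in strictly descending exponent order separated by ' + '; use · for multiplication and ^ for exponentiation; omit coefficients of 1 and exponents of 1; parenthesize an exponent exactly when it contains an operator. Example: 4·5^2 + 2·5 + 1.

(0) 6|_3 = 2·3 ↦ 2·4|_4 = 8 ⇒ 7
(1) 7|_4 = 4 + 3 ↦ 5 + 3|_5 = 8 ⇒ 7
(2) 7|_5 = 5 + 2 ↦ 6 + 2|_6 = 8 ⇒ 7

5 + 2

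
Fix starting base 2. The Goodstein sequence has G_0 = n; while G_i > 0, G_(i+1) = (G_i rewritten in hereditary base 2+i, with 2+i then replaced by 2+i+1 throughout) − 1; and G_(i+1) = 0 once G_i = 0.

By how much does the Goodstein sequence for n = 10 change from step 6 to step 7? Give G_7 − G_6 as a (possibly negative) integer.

base 2: 10 = 2^(2 + 1) + 2; at 3: 3^(3 + 1) + 3 = 84; next = 83
base 3: 83 = 3^(3 + 1) + 2; at 4: 4^(4 + 1) + 2 = 1026; next = 1025
base 4: 1025 = 4^(4 + 1) + 1; at 5: 5^(5 + 1) + 1 = 15626; next = 15625
base 5: 15625 = 5^(5 + 1); at 6: 6^(6 + 1) = 279936; next = 279935
base 6: 279935 = 5·6^6 + 5·6^5 + 5·6^4 + 5·6^3 + 5·6^2 + 5·6 + 5; at 7: 5·7^7 + 5·7^5 + 5·7^4 + 5·7^3 + 5·7^2 + 5·7 + 5 = 4215755; next = 4215754
base 7: 4215754 = 5·7^7 + 5·7^5 + 5·7^4 + 5·7^3 + 5·7^2 + 5·7 + 4; at 8: 5·8^8 + 5·8^5 + 5·8^4 + 5·8^3 + 5·8^2 + 5·8 + 4 = 84073324; next = 84073323
base 8: 84073323 = 5·8^8 + 5·8^5 + 5·8^4 + 5·8^3 + 5·8^2 + 5·8 + 3; at 9: 5·9^9 + 5·9^5 + 5·9^4 + 5·9^3 + 5·9^2 + 5·9 + 3 = 1937434593; next = 1937434592

1853361269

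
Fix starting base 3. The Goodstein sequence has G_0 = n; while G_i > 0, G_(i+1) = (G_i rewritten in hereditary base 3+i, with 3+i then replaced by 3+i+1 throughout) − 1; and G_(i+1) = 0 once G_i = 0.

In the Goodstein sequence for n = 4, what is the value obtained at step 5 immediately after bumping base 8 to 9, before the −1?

1

G_0=4  [base 3] 3 + 1  →[3↦4]→  4 + 1 = 5  −1 ⇒ G_1=4
G_1=4  [base 4] 4  →[4↦5]→  5 = 5  −1 ⇒ G_2=4
G_2=4  [base 5] 4  →[5↦6]→  4 = 4  −1 ⇒ G_3=3
G_3=3  [base 6] 3  →[6↦7]→  3 = 3  −1 ⇒ G_4=2
G_4=2  [base 7] 2  →[7↦8]→  2 = 2  −1 ⇒ G_5=1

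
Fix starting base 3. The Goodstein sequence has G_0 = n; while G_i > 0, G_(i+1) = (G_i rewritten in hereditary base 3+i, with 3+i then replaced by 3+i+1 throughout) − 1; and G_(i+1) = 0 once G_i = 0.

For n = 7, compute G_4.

[0] 7 ≡ 2·3 + 1 (base 3). Lift 4: 9. −1: 8.
[1] 8 ≡ 2·4 (base 4). Lift 5: 10. −1: 9.
[2] 9 ≡ 5 + 4 (base 5). Lift 6: 10. −1: 9.
[3] 9 ≡ 6 + 3 (base 6). Lift 7: 10. −1: 9.

9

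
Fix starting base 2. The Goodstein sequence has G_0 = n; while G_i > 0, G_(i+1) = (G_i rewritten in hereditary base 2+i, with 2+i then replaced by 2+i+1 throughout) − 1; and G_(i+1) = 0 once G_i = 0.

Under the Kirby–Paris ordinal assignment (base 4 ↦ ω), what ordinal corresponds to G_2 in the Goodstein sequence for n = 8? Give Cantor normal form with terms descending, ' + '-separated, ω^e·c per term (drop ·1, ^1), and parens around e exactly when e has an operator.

ω^ω·2 + ω^2·2 + ω·2 + 1

[0] 8 ≡ 2^(2 + 1) (base 2). Lift 3: 81. −1: 80.
[1] 80 ≡ 2·3^3 + 2·3^2 + 2·3 + 2 (base 3). Lift 4: 554. −1: 553.
[2] 553 ≡ 2·4^4 + 2·4^2 + 2·4 + 1 (base 4). Lift 5: 6311. −1: 6310.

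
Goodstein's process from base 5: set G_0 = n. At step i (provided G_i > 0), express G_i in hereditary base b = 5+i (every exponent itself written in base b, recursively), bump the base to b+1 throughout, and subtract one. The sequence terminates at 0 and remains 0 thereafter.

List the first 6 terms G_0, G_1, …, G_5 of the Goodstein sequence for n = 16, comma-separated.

16, 18, 20, 21, 22, 23

base 5: 16 = 3·5 + 1; at 6: 3·6 + 1 = 19; next = 18
base 6: 18 = 3·6; at 7: 3·7 = 21; next = 20
base 7: 20 = 2·7 + 6; at 8: 2·8 + 6 = 22; next = 21
base 8: 21 = 2·8 + 5; at 9: 2·9 + 5 = 23; next = 22
base 9: 22 = 2·9 + 4; at 10: 2·10 + 4 = 24; next = 23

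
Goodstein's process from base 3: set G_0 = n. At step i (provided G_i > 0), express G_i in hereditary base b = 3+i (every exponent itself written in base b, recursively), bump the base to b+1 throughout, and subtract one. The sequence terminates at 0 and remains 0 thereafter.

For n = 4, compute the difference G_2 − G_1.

0

G_0 = 4. HB_3(4) = 3 + 1. Bump = 5. G_1 = 4.
G_1 = 4. HB_4(4) = 4. Bump = 5. G_2 = 4.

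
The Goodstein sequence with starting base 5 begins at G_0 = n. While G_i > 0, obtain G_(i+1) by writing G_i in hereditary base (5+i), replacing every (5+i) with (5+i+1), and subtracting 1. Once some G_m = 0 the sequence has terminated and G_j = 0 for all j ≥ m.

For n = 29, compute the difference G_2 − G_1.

12

G_0 = 29. HB_5(29) = 5^2 + 4. Bump = 40. G_1 = 39.
G_1 = 39. HB_6(39) = 6^2 + 3. Bump = 52. G_2 = 51.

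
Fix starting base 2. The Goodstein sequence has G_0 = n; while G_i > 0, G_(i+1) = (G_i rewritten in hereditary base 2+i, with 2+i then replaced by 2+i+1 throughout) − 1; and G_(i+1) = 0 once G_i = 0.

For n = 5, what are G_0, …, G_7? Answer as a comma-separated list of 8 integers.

5, 27, 255, 467, 775, 1197, 1751, 2454

G_0=5  [base 2] 2^2 + 1  →[2↦3]→  3^3 + 1 = 28  −1 ⇒ G_1=27
G_1=27  [base 3] 3^3  →[3↦4]→  4^4 = 256  −1 ⇒ G_2=255
G_2=255  [base 4] 3·4^3 + 3·4^2 + 3·4 + 3  →[4↦5]→  3·5^3 + 3·5^2 + 3·5 + 3 = 468  −1 ⇒ G_3=467
G_3=467  [base 5] 3·5^3 + 3·5^2 + 3·5 + 2  →[5↦6]→  3·6^3 + 3·6^2 + 3·6 + 2 = 776  −1 ⇒ G_4=775
G_4=775  [base 6] 3·6^3 + 3·6^2 + 3·6 + 1  →[6↦7]→  3·7^3 + 3·7^2 + 3·7 + 1 = 1198  −1 ⇒ G_5=1197
G_5=1197  [base 7] 3·7^3 + 3·7^2 + 3·7  →[7↦8]→  3·8^3 + 3·8^2 + 3·8 = 1752  −1 ⇒ G_6=1751
G_6=1751  [base 8] 3·8^3 + 3·8^2 + 2·8 + 7  →[8↦9]→  3·9^3 + 3·9^2 + 2·9 + 7 = 2455  −1 ⇒ G_7=2454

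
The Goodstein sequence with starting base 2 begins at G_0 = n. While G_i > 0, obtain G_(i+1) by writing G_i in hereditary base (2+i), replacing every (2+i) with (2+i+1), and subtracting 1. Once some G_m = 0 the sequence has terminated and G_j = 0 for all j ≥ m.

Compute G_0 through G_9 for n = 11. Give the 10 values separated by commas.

i=0: 11 = 2^(2 + 1) + 2 + 1 (b=2); 2→3: 3^(3 + 1) + 3 + 1 = 85; 85−1 = 84
i=1: 84 = 3^(3 + 1) + 3 (b=3); 3→4: 4^(4 + 1) + 4 = 1028; 1028−1 = 1027
i=2: 1027 = 4^(4 + 1) + 3 (b=4); 4→5: 5^(5 + 1) + 3 = 15628; 15628−1 = 15627
i=3: 15627 = 5^(5 + 1) + 2 (b=5); 5→6: 6^(6 + 1) + 2 = 279938; 279938−1 = 279937
i=4: 279937 = 6^(6 + 1) + 1 (b=6); 6→7: 7^(7 + 1) + 1 = 5764802; 5764802−1 = 5764801
i=5: 5764801 = 7^(7 + 1) (b=7); 7→8: 8^(8 + 1) = 134217728; 134217728−1 = 134217727
i=6: 134217727 = 7·8^8 + 7·8^7 + 7·8^6 + 7·8^5 + 7·8^4 + 7·8^3 + 7·8^2 + 7·8 + 7 (b=8); 8→9: 7·9^9 + 7·9^7 + 7·9^6 + 7·9^5 + 7·9^4 + 7·9^3 + 7·9^2 + 7·9 + 7 = 2749609303; 2749609303−1 = 2749609302
i=7: 2749609302 = 7·9^9 + 7·9^7 + 7·9^6 + 7·9^5 + 7·9^4 + 7·9^3 + 7·9^2 + 7·9 + 6 (b=9); 9→10: 7·10^10 + 7·10^7 + 7·10^6 + 7·10^5 + 7·10^4 + 7·10^3 + 7·10^2 + 7·10 + 6 = 70077777776; 70077777776−1 = 70077777775
i=8: 70077777775 = 7·10^10 + 7·10^7 + 7·10^6 + 7·10^5 + 7·10^4 + 7·10^3 + 7·10^2 + 7·10 + 5 (b=10); 10→11: 7·11^11 + 7·11^7 + 7·11^6 + 7·11^5 + 7·11^4 + 7·11^3 + 7·11^2 + 7·11 + 5 = 1997331745491; 1997331745491−1 = 1997331745490

11, 84, 1027, 15627, 279937, 5764801, 134217727, 2749609302, 70077777775, 1997331745490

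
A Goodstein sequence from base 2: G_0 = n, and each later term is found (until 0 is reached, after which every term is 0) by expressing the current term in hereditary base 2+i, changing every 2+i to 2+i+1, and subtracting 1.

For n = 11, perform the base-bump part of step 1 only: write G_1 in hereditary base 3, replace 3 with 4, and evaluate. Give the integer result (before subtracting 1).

base 2: 11 = 2^(2 + 1) + 2 + 1; at 3: 3^(3 + 1) + 3 + 1 = 85; next = 84
base 3: 84 = 3^(3 + 1) + 3; at 4: 4^(4 + 1) + 4 = 1028; next = 1027

1028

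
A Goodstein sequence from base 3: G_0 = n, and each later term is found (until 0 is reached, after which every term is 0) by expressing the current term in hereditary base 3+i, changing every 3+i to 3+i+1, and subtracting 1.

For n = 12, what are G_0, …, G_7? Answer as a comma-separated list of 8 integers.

[0] 12 ≡ 3^2 + 3 (base 3). Lift 4: 20. −1: 19.
[1] 19 ≡ 4^2 + 3 (base 4). Lift 5: 28. −1: 27.
[2] 27 ≡ 5^2 + 2 (base 5). Lift 6: 38. −1: 37.
[3] 37 ≡ 6^2 + 1 (base 6). Lift 7: 50. −1: 49.
[4] 49 ≡ 7^2 (base 7). Lift 8: 64. −1: 63.
[5] 63 ≡ 7·8 + 7 (base 8). Lift 9: 70. −1: 69.
[6] 69 ≡ 7·9 + 6 (base 9). Lift 10: 76. −1: 75.

12, 19, 27, 37, 49, 63, 69, 75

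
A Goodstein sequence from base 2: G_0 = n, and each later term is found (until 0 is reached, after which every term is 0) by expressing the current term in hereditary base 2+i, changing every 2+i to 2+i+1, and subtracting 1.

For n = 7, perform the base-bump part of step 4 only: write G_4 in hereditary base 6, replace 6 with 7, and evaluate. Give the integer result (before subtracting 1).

823544

(0) 7|_2 = 2^2 + 2 + 1 ↦ 3^3 + 3 + 1|_3 = 31 ⇒ 30
(1) 30|_3 = 3^3 + 3 ↦ 4^4 + 4|_4 = 260 ⇒ 259
(2) 259|_4 = 4^4 + 3 ↦ 5^5 + 3|_5 = 3128 ⇒ 3127
(3) 3127|_5 = 5^5 + 2 ↦ 6^6 + 2|_6 = 46658 ⇒ 46657
(4) 46657|_6 = 6^6 + 1 ↦ 7^7 + 1|_7 = 823544 ⇒ 823543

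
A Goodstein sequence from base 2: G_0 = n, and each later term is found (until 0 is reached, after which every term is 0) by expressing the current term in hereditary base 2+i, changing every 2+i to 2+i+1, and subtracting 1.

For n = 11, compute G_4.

279937

11 —HB2→ 2^(2 + 1) + 2 + 1 —bump→ 3^(3 + 1) + 3 + 1 = 85 —(−1)→ 84
84 —HB3→ 3^(3 + 1) + 3 —bump→ 4^(4 + 1) + 4 = 1028 —(−1)→ 1027
1027 —HB4→ 4^(4 + 1) + 3 —bump→ 5^(5 + 1) + 3 = 15628 —(−1)→ 15627
15627 —HB5→ 5^(5 + 1) + 2 —bump→ 6^(6 + 1) + 2 = 279938 —(−1)→ 279937
279937 —HB6→ 6^(6 + 1) + 1 —bump→ 7^(7 + 1) + 1 = 5764802 —(−1)→ 5764801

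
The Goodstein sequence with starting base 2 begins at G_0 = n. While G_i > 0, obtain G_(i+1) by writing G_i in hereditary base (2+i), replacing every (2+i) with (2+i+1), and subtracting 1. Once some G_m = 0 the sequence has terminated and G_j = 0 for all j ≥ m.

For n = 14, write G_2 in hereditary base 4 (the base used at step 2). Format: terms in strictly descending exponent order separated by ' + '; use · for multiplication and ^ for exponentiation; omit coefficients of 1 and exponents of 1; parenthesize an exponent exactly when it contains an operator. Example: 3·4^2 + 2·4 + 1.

14 —HB2→ 2^(2 + 1) + 2^2 + 2 —bump→ 3^(3 + 1) + 3^3 + 3 = 111 —(−1)→ 110
110 —HB3→ 3^(3 + 1) + 3^3 + 2 —bump→ 4^(4 + 1) + 4^4 + 2 = 1282 —(−1)→ 1281
1281 —HB4→ 4^(4 + 1) + 4^4 + 1 —bump→ 5^(5 + 1) + 5^5 + 1 = 18751 —(−1)→ 18750

4^(4 + 1) + 4^4 + 1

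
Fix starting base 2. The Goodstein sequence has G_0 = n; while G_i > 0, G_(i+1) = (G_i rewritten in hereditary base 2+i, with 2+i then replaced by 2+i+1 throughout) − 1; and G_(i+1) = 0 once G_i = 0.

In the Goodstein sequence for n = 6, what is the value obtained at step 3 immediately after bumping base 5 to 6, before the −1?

G_0=6  [base 2] 2^2 + 2  →[2↦3]→  3^3 + 3 = 30  −1 ⇒ G_1=29
G_1=29  [base 3] 3^3 + 2  →[3↦4]→  4^4 + 2 = 258  −1 ⇒ G_2=257
G_2=257  [base 4] 4^4 + 1  →[4↦5]→  5^5 + 1 = 3126  −1 ⇒ G_3=3125
G_3=3125  [base 5] 5^5  →[5↦6]→  6^6 = 46656  −1 ⇒ G_4=46655

46656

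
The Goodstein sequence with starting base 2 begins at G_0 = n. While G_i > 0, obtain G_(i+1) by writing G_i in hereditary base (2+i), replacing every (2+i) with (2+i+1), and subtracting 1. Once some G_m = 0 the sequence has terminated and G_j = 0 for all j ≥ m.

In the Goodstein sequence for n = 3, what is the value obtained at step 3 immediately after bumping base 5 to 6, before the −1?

2

G_0 = 3. HB_2(3) = 2 + 1. Bump = 4. G_1 = 3.
G_1 = 3. HB_3(3) = 3. Bump = 4. G_2 = 3.
G_2 = 3. HB_4(3) = 3. Bump = 3. G_3 = 2.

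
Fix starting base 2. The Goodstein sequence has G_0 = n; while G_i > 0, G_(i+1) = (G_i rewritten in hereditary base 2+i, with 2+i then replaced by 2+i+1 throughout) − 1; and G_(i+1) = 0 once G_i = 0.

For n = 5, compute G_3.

base 2: 5 = 2^2 + 1; at 3: 3^3 + 1 = 28; next = 27
base 3: 27 = 3^3; at 4: 4^4 = 256; next = 255
base 4: 255 = 3·4^3 + 3·4^2 + 3·4 + 3; at 5: 3·5^3 + 3·5^2 + 3·5 + 3 = 468; next = 467
base 5: 467 = 3·5^3 + 3·5^2 + 3·5 + 2; at 6: 3·6^3 + 3·6^2 + 3·6 + 2 = 776; next = 775

467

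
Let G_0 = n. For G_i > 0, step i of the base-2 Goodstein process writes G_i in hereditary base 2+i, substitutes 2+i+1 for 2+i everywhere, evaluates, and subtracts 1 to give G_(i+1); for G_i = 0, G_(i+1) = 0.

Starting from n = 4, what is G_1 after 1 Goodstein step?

26

base 2: 4 = 2^2; at 3: 3^3 = 27; next = 26
base 3: 26 = 2·3^2 + 2·3 + 2; at 4: 2·4^2 + 2·4 + 2 = 42; next = 41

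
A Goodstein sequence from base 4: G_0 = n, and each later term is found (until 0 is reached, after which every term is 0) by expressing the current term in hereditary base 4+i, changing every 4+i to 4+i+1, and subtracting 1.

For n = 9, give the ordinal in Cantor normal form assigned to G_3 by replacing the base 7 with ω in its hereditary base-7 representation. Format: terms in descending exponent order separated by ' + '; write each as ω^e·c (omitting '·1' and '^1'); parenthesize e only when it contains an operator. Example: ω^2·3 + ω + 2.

step 0: 9 = 2·4 + 1; sub 5 for 4: 2·5 + 1; = 11; G_1 = 11−1 = 10
step 1: 10 = 2·5; sub 6 for 5: 2·6; = 12; G_2 = 12−1 = 11
step 2: 11 = 6 + 5; sub 7 for 6: 7 + 5; = 12; G_3 = 12−1 = 11
step 3: 11 = 7 + 4; sub 8 for 7: 8 + 4; = 12; G_4 = 12−1 = 11

ω + 4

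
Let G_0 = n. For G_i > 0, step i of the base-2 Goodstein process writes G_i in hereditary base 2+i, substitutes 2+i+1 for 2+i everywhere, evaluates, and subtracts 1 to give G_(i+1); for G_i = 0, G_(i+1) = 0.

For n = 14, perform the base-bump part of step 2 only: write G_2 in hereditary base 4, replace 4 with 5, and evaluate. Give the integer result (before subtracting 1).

G_0 = 14. HB_2(14) = 2^(2 + 1) + 2^2 + 2. Bump = 111. G_1 = 110.
G_1 = 110. HB_3(110) = 3^(3 + 1) + 3^3 + 2. Bump = 1282. G_2 = 1281.
G_2 = 1281. HB_4(1281) = 4^(4 + 1) + 4^4 + 1. Bump = 18751. G_3 = 18750.

18751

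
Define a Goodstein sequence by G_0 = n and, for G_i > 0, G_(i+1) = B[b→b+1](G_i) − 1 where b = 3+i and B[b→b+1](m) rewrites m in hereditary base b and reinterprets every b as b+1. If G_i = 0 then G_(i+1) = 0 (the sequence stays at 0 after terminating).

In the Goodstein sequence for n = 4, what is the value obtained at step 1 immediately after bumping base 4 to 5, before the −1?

5

(0) 4|_3 = 3 + 1 ↦ 4 + 1|_4 = 5 ⇒ 4
(1) 4|_4 = 4 ↦ 5|_5 = 5 ⇒ 4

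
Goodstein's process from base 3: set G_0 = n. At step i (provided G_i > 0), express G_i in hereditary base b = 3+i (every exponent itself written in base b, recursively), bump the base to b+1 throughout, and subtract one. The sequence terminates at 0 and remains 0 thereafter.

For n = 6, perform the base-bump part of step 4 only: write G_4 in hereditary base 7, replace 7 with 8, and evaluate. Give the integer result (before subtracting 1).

8

6 —HB3→ 2·3 —bump→ 2·4 = 8 —(−1)→ 7
7 —HB4→ 4 + 3 —bump→ 5 + 3 = 8 —(−1)→ 7
7 —HB5→ 5 + 2 —bump→ 6 + 2 = 8 —(−1)→ 7
7 —HB6→ 6 + 1 —bump→ 7 + 1 = 8 —(−1)→ 7
7 —HB7→ 7 —bump→ 8 = 8 —(−1)→ 7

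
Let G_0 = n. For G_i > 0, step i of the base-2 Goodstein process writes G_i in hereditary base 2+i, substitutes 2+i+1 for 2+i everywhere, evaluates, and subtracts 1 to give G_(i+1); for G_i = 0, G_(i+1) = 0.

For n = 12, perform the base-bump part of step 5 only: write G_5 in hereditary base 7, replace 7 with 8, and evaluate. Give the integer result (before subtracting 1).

134217868

G_0 = 12. HB_2(12) = 2^(2 + 1) + 2^2. Bump = 108. G_1 = 107.
G_1 = 107. HB_3(107) = 3^(3 + 1) + 2·3^2 + 2·3 + 2. Bump = 1066. G_2 = 1065.
G_2 = 1065. HB_4(1065) = 4^(4 + 1) + 2·4^2 + 2·4 + 1. Bump = 15686. G_3 = 15685.
G_3 = 15685. HB_5(15685) = 5^(5 + 1) + 2·5^2 + 2·5. Bump = 280020. G_4 = 280019.
G_4 = 280019. HB_6(280019) = 6^(6 + 1) + 2·6^2 + 6 + 5. Bump = 5764911. G_5 = 5764910.
G_5 = 5764910. HB_7(5764910) = 7^(7 + 1) + 2·7^2 + 7 + 4. Bump = 134217868. G_6 = 134217867.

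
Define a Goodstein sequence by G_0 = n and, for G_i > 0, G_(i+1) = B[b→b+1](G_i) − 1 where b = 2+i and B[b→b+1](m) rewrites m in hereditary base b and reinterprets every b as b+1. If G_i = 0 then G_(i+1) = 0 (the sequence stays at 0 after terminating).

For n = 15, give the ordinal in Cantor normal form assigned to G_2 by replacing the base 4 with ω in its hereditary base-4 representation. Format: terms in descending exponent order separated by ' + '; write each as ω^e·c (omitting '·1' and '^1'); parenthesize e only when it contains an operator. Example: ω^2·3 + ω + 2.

ω^(ω + 1) + ω^ω + 3

step 0: 15 = 2^(2 + 1) + 2^2 + 2 + 1; sub 3 for 2: 3^(3 + 1) + 3^3 + 3 + 1; = 112; G_1 = 112−1 = 111
step 1: 111 = 3^(3 + 1) + 3^3 + 3; sub 4 for 3: 4^(4 + 1) + 4^4 + 4; = 1284; G_2 = 1284−1 = 1283
step 2: 1283 = 4^(4 + 1) + 4^4 + 3; sub 5 for 4: 5^(5 + 1) + 5^5 + 3; = 18753; G_3 = 18753−1 = 18752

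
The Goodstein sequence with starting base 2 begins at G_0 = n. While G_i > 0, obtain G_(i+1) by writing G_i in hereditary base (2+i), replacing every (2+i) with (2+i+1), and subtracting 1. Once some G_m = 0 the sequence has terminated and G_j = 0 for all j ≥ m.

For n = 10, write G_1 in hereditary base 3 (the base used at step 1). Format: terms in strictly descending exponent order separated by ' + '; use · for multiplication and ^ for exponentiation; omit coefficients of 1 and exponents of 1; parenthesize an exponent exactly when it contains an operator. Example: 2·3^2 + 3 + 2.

10 —HB2→ 2^(2 + 1) + 2 —bump→ 3^(3 + 1) + 3 = 84 —(−1)→ 83
83 —HB3→ 3^(3 + 1) + 2 —bump→ 4^(4 + 1) + 2 = 1026 —(−1)→ 1025

3^(3 + 1) + 2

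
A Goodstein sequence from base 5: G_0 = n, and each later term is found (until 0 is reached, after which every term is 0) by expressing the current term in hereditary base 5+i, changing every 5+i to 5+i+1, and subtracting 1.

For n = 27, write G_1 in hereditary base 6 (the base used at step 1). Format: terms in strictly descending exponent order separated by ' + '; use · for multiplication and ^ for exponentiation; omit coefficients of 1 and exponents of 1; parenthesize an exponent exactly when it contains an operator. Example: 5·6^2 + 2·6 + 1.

[0] 27 ≡ 5^2 + 2 (base 5). Lift 6: 38. −1: 37.
[1] 37 ≡ 6^2 + 1 (base 6). Lift 7: 50. −1: 49.

6^2 + 1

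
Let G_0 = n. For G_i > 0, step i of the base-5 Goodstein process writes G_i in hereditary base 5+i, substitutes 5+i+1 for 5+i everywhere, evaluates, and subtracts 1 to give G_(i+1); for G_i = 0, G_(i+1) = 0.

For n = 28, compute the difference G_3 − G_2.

14

G_0=28  [base 5] 5^2 + 3  →[5↦6]→  6^2 + 3 = 39  −1 ⇒ G_1=38
G_1=38  [base 6] 6^2 + 2  →[6↦7]→  7^2 + 2 = 51  −1 ⇒ G_2=50
G_2=50  [base 7] 7^2 + 1  →[7↦8]→  8^2 + 1 = 65  −1 ⇒ G_3=64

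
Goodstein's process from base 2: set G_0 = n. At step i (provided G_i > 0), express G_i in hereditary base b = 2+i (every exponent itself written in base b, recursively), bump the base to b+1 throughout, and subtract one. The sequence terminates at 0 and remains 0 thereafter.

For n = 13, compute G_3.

16092

i=0: 13 = 2^(2 + 1) + 2^2 + 1 (b=2); 2→3: 3^(3 + 1) + 3^3 + 1 = 109; 109−1 = 108
i=1: 108 = 3^(3 + 1) + 3^3 (b=3); 3→4: 4^(4 + 1) + 4^4 = 1280; 1280−1 = 1279
i=2: 1279 = 4^(4 + 1) + 3·4^3 + 3·4^2 + 3·4 + 3 (b=4); 4→5: 5^(5 + 1) + 3·5^3 + 3·5^2 + 3·5 + 3 = 16093; 16093−1 = 16092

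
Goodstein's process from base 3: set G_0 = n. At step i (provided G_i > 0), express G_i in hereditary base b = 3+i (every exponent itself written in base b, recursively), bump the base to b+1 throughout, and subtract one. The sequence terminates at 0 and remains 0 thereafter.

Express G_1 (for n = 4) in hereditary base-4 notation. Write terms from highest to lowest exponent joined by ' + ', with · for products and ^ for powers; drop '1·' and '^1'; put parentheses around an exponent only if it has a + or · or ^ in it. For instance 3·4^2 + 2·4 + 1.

4

i=0: 4 = 3 + 1 (b=3); 3→4: 4 + 1 = 5; 5−1 = 4
i=1: 4 = 4 (b=4); 4→5: 5 = 5; 5−1 = 4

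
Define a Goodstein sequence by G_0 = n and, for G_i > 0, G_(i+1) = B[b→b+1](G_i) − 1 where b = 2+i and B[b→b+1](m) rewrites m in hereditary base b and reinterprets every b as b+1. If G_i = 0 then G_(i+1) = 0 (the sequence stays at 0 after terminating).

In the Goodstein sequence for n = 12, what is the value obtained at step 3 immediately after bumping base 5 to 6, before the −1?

G_0 = 12. HB_2(12) = 2^(2 + 1) + 2^2. Bump = 108. G_1 = 107.
G_1 = 107. HB_3(107) = 3^(3 + 1) + 2·3^2 + 2·3 + 2. Bump = 1066. G_2 = 1065.
G_2 = 1065. HB_4(1065) = 4^(4 + 1) + 2·4^2 + 2·4 + 1. Bump = 15686. G_3 = 15685.
G_3 = 15685. HB_5(15685) = 5^(5 + 1) + 2·5^2 + 2·5. Bump = 280020. G_4 = 280019.

280020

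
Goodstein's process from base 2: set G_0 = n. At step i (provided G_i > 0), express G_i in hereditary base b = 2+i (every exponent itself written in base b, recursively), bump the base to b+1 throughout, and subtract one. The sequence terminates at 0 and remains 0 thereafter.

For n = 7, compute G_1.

30

G_0=7  [base 2] 2^2 + 2 + 1  →[2↦3]→  3^3 + 3 + 1 = 31  −1 ⇒ G_1=30
G_1=30  [base 3] 3^3 + 3  →[3↦4]→  4^4 + 4 = 260  −1 ⇒ G_2=259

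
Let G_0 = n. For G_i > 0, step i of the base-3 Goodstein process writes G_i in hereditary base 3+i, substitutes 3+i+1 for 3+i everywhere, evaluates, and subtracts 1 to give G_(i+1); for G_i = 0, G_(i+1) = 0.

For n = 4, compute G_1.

G_0=4  [base 3] 3 + 1  →[3↦4]→  4 + 1 = 5  −1 ⇒ G_1=4
G_1=4  [base 4] 4  →[4↦5]→  5 = 5  −1 ⇒ G_2=4

4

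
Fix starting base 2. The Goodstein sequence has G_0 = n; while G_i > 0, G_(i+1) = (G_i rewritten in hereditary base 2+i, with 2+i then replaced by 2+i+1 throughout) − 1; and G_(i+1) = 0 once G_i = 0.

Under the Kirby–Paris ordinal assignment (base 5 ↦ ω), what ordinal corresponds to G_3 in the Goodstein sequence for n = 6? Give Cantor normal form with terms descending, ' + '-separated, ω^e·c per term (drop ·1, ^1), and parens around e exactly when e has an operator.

ω^ω

i=0: 6 = 2^2 + 2 (b=2); 2→3: 3^3 + 3 = 30; 30−1 = 29
i=1: 29 = 3^3 + 2 (b=3); 3→4: 4^4 + 2 = 258; 258−1 = 257
i=2: 257 = 4^4 + 1 (b=4); 4→5: 5^5 + 1 = 3126; 3126−1 = 3125
i=3: 3125 = 5^5 (b=5); 5→6: 6^6 = 46656; 46656−1 = 46655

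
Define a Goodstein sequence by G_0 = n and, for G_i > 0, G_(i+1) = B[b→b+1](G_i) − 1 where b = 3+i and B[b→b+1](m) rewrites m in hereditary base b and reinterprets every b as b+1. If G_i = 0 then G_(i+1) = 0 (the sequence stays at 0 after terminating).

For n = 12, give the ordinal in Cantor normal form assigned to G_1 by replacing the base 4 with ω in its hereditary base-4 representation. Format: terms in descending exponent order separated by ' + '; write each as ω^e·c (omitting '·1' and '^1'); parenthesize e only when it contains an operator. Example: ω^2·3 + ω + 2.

ω^2 + 3

[0] 12 ≡ 3^2 + 3 (base 3). Lift 4: 20. −1: 19.
[1] 19 ≡ 4^2 + 3 (base 4). Lift 5: 28. −1: 27.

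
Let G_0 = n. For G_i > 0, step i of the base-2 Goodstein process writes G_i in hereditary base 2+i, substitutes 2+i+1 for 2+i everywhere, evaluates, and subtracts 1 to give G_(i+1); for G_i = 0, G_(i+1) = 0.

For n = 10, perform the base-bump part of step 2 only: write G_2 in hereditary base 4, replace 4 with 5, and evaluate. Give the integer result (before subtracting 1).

15626

[0] 10 ≡ 2^(2 + 1) + 2 (base 2). Lift 3: 84. −1: 83.
[1] 83 ≡ 3^(3 + 1) + 2 (base 3). Lift 4: 1026. −1: 1025.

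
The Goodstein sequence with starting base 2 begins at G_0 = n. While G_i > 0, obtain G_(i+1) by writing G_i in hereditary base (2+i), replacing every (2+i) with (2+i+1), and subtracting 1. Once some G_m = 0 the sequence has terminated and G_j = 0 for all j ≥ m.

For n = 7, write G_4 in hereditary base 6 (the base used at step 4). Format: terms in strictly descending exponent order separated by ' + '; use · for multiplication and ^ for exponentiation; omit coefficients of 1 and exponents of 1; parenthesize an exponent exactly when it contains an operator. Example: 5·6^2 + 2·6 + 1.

6^6 + 1

i=0: 7 = 2^2 + 2 + 1 (b=2); 2→3: 3^3 + 3 + 1 = 31; 31−1 = 30
i=1: 30 = 3^3 + 3 (b=3); 3→4: 4^4 + 4 = 260; 260−1 = 259
i=2: 259 = 4^4 + 3 (b=4); 4→5: 5^5 + 3 = 3128; 3128−1 = 3127
i=3: 3127 = 5^5 + 2 (b=5); 5→6: 6^6 + 2 = 46658; 46658−1 = 46657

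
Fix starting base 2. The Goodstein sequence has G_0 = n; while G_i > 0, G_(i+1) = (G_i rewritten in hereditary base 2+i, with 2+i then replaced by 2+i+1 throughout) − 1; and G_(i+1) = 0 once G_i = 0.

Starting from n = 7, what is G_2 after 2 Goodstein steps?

259

G_0=7  [base 2] 2^2 + 2 + 1  →[2↦3]→  3^3 + 3 + 1 = 31  −1 ⇒ G_1=30
G_1=30  [base 3] 3^3 + 3  →[3↦4]→  4^4 + 4 = 260  −1 ⇒ G_2=259
G_2=259  [base 4] 4^4 + 3  →[4↦5]→  5^5 + 3 = 3128  −1 ⇒ G_3=3127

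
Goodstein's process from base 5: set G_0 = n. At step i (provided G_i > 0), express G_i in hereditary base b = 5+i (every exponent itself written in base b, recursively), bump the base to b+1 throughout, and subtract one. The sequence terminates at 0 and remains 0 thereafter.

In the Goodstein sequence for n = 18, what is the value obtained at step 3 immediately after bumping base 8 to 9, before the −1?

G_0=18  [base 5] 3·5 + 3  →[5↦6]→  3·6 + 3 = 21  −1 ⇒ G_1=20
G_1=20  [base 6] 3·6 + 2  →[6↦7]→  3·7 + 2 = 23  −1 ⇒ G_2=22
G_2=22  [base 7] 3·7 + 1  →[7↦8]→  3·8 + 1 = 25  −1 ⇒ G_3=24
G_3=24  [base 8] 3·8  →[8↦9]→  3·9 = 27  −1 ⇒ G_4=26

27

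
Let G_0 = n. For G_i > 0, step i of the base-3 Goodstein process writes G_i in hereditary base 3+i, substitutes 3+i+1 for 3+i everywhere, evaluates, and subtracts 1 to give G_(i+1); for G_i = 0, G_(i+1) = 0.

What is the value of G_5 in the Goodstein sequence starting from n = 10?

33

[0] 10 ≡ 3^2 + 1 (base 3). Lift 4: 17. −1: 16.
[1] 16 ≡ 4^2 (base 4). Lift 5: 25. −1: 24.
[2] 24 ≡ 4·5 + 4 (base 5). Lift 6: 28. −1: 27.
[3] 27 ≡ 4·6 + 3 (base 6). Lift 7: 31. −1: 30.
[4] 30 ≡ 4·7 + 2 (base 7). Lift 8: 34. −1: 33.
[5] 33 ≡ 4·8 + 1 (base 8). Lift 9: 37. −1: 36.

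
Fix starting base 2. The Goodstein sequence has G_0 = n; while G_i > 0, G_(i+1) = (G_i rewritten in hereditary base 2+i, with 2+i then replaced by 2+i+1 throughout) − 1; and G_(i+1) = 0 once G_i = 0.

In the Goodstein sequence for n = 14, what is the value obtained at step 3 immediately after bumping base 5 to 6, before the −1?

(0) 14|_2 = 2^(2 + 1) + 2^2 + 2 ↦ 3^(3 + 1) + 3^3 + 3|_3 = 111 ⇒ 110
(1) 110|_3 = 3^(3 + 1) + 3^3 + 2 ↦ 4^(4 + 1) + 4^4 + 2|_4 = 1282 ⇒ 1281
(2) 1281|_4 = 4^(4 + 1) + 4^4 + 1 ↦ 5^(5 + 1) + 5^5 + 1|_5 = 18751 ⇒ 18750
(3) 18750|_5 = 5^(5 + 1) + 5^5 ↦ 6^(6 + 1) + 6^6|_6 = 326592 ⇒ 326591

326592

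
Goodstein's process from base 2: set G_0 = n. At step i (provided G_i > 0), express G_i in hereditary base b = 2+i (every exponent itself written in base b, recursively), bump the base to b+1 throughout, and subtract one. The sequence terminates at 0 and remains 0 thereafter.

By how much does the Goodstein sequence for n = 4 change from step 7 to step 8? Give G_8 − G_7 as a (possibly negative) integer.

38

step 0: 4 = 2^2; sub 3 for 2: 3^3; = 27; G_1 = 27−1 = 26
step 1: 26 = 2·3^2 + 2·3 + 2; sub 4 for 3: 2·4^2 + 2·4 + 2; = 42; G_2 = 42−1 = 41
step 2: 41 = 2·4^2 + 2·4 + 1; sub 5 for 4: 2·5^2 + 2·5 + 1; = 61; G_3 = 61−1 = 60
step 3: 60 = 2·5^2 + 2·5; sub 6 for 5: 2·6^2 + 2·6; = 84; G_4 = 84−1 = 83
step 4: 83 = 2·6^2 + 6 + 5; sub 7 for 6: 2·7^2 + 7 + 5; = 110; G_5 = 110−1 = 109
step 5: 109 = 2·7^2 + 7 + 4; sub 8 for 7: 2·8^2 + 8 + 4; = 140; G_6 = 140−1 = 139
step 6: 139 = 2·8^2 + 8 + 3; sub 9 for 8: 2·9^2 + 9 + 3; = 174; G_7 = 174−1 = 173
step 7: 173 = 2·9^2 + 9 + 2; sub 10 for 9: 2·10^2 + 10 + 2; = 212; G_8 = 212−1 = 211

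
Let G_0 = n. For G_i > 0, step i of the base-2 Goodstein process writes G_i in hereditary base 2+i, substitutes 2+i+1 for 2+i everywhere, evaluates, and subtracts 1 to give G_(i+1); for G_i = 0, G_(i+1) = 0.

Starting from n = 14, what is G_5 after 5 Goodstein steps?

i=0: 14 = 2^(2 + 1) + 2^2 + 2 (b=2); 2→3: 3^(3 + 1) + 3^3 + 3 = 111; 111−1 = 110
i=1: 110 = 3^(3 + 1) + 3^3 + 2 (b=3); 3→4: 4^(4 + 1) + 4^4 + 2 = 1282; 1282−1 = 1281
i=2: 1281 = 4^(4 + 1) + 4^4 + 1 (b=4); 4→5: 5^(5 + 1) + 5^5 + 1 = 18751; 18751−1 = 18750
i=3: 18750 = 5^(5 + 1) + 5^5 (b=5); 5→6: 6^(6 + 1) + 6^6 = 326592; 326592−1 = 326591
i=4: 326591 = 6^(6 + 1) + 5·6^5 + 5·6^4 + 5·6^3 + 5·6^2 + 5·6 + 5 (b=6); 6→7: 7^(7 + 1) + 5·7^5 + 5·7^4 + 5·7^3 + 5·7^2 + 5·7 + 5 = 5862841; 5862841−1 = 5862840
i=5: 5862840 = 7^(7 + 1) + 5·7^5 + 5·7^4 + 5·7^3 + 5·7^2 + 5·7 + 4 (b=7); 7→8: 8^(8 + 1) + 5·8^5 + 5·8^4 + 5·8^3 + 5·8^2 + 5·8 + 4 = 134404972; 134404972−1 = 134404971

5862840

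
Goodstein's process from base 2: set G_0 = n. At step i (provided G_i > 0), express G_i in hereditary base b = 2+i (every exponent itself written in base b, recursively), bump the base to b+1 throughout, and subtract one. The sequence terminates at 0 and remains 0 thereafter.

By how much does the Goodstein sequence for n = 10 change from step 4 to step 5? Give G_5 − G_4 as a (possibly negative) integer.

3935819

G_0=10  [base 2] 2^(2 + 1) + 2  →[2↦3]→  3^(3 + 1) + 3 = 84  −1 ⇒ G_1=83
G_1=83  [base 3] 3^(3 + 1) + 2  →[3↦4]→  4^(4 + 1) + 2 = 1026  −1 ⇒ G_2=1025
G_2=1025  [base 4] 4^(4 + 1) + 1  →[4↦5]→  5^(5 + 1) + 1 = 15626  −1 ⇒ G_3=15625
G_3=15625  [base 5] 5^(5 + 1)  →[5↦6]→  6^(6 + 1) = 279936  −1 ⇒ G_4=279935
G_4=279935  [base 6] 5·6^6 + 5·6^5 + 5·6^4 + 5·6^3 + 5·6^2 + 5·6 + 5  →[6↦7]→  5·7^7 + 5·7^5 + 5·7^4 + 5·7^3 + 5·7^2 + 5·7 + 5 = 4215755  −1 ⇒ G_5=4215754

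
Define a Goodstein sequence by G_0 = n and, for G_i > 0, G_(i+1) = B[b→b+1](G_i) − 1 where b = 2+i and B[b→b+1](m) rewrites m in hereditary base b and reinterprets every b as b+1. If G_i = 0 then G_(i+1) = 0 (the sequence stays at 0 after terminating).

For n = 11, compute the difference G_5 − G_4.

5484864

step 0: 11 = 2^(2 + 1) + 2 + 1; sub 3 for 2: 3^(3 + 1) + 3 + 1; = 85; G_1 = 85−1 = 84
step 1: 84 = 3^(3 + 1) + 3; sub 4 for 3: 4^(4 + 1) + 4; = 1028; G_2 = 1028−1 = 1027
step 2: 1027 = 4^(4 + 1) + 3; sub 5 for 4: 5^(5 + 1) + 3; = 15628; G_3 = 15628−1 = 15627
step 3: 15627 = 5^(5 + 1) + 2; sub 6 for 5: 6^(6 + 1) + 2; = 279938; G_4 = 279938−1 = 279937
step 4: 279937 = 6^(6 + 1) + 1; sub 7 for 6: 7^(7 + 1) + 1; = 5764802; G_5 = 5764802−1 = 5764801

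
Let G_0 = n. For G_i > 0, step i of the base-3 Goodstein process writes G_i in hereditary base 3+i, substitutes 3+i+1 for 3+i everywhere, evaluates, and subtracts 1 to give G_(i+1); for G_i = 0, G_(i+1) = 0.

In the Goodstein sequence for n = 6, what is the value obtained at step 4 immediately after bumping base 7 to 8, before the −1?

G_0 = 6. HB_3(6) = 2·3. Bump = 8. G_1 = 7.
G_1 = 7. HB_4(7) = 4 + 3. Bump = 8. G_2 = 7.
G_2 = 7. HB_5(7) = 5 + 2. Bump = 8. G_3 = 7.
G_3 = 7. HB_6(7) = 6 + 1. Bump = 8. G_4 = 7.
G_4 = 7. HB_7(7) = 7. Bump = 8. G_5 = 7.

8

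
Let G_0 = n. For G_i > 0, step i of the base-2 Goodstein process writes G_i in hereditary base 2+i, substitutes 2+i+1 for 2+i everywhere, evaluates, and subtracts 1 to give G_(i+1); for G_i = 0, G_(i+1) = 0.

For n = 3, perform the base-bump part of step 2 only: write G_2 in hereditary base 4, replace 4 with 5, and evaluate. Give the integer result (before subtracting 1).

3

G_0=3  [base 2] 2 + 1  →[2↦3]→  3 + 1 = 4  −1 ⇒ G_1=3
G_1=3  [base 3] 3  →[3↦4]→  4 = 4  −1 ⇒ G_2=3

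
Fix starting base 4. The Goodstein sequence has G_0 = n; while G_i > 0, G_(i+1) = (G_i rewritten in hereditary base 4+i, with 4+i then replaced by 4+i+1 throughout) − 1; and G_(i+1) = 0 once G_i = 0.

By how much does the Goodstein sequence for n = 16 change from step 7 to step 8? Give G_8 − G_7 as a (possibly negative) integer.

2

G_0=16  [base 4] 4^2  →[4↦5]→  5^2 = 25  −1 ⇒ G_1=24
G_1=24  [base 5] 4·5 + 4  →[5↦6]→  4·6 + 4 = 28  −1 ⇒ G_2=27
G_2=27  [base 6] 4·6 + 3  →[6↦7]→  4·7 + 3 = 31  −1 ⇒ G_3=30
G_3=30  [base 7] 4·7 + 2  →[7↦8]→  4·8 + 2 = 34  −1 ⇒ G_4=33
G_4=33  [base 8] 4·8 + 1  →[8↦9]→  4·9 + 1 = 37  −1 ⇒ G_5=36
G_5=36  [base 9] 4·9  →[9↦10]→  4·10 = 40  −1 ⇒ G_6=39
G_6=39  [base 10] 3·10 + 9  →[10↦11]→  3·11 + 9 = 42  −1 ⇒ G_7=41
G_7=41  [base 11] 3·11 + 8  →[11↦12]→  3·12 + 8 = 44  −1 ⇒ G_8=43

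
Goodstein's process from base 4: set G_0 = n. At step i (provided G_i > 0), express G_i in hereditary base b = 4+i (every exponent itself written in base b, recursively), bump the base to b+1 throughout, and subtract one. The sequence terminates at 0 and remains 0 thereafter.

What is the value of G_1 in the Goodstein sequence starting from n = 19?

27

i=0: 19 = 4^2 + 3 (b=4); 4→5: 5^2 + 3 = 28; 28−1 = 27
i=1: 27 = 5^2 + 2 (b=5); 5→6: 6^2 + 2 = 38; 38−1 = 37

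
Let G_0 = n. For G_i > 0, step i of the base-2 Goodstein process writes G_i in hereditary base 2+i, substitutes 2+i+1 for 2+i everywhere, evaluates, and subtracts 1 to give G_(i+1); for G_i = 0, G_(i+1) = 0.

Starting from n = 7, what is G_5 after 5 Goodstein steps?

823543

base 2: 7 = 2^2 + 2 + 1; at 3: 3^3 + 3 + 1 = 31; next = 30
base 3: 30 = 3^3 + 3; at 4: 4^4 + 4 = 260; next = 259
base 4: 259 = 4^4 + 3; at 5: 5^5 + 3 = 3128; next = 3127
base 5: 3127 = 5^5 + 2; at 6: 6^6 + 2 = 46658; next = 46657
base 6: 46657 = 6^6 + 1; at 7: 7^7 + 1 = 823544; next = 823543
base 7: 823543 = 7^7; at 8: 8^8 = 16777216; next = 16777215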